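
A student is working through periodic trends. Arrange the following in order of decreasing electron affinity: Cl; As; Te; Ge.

Cl is in period 3, group 17; Ge is in period 4, group 14; As is in period 4, group 15; Te is in period 5, group 16.
Adding an electron releases more energy for atoms nearer the top right (short of the noble gases).
These span different periods and groups, so the two trends combine.
Ge > As: this pair runs against the simple trend — see the exception note.
Te > Ge: the two effects oppose for this pair; the across-period effect wins (190 vs 119 kJ/mol).
Cl > Te: both effects reinforce here, so Cl is clearly the higher of the two.
Note the exception: Ge has a higher electron affinity than As, contrary to the simple trend — adding an electron to As's half-filled 4p³ is unfavourable, so Ge (4p²) has the more exothermic EA.
Approximate values (kJ/mol): Cl 349, Ge 119, As 78, Te 190.
So from highest to lowest: Cl > Te > Ge > As.

Cl > Te > Ge > As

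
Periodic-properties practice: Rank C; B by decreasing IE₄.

IE_4 is the cost of taking one more electron from the +3 cation: C³⁺ still has 1 valence electron; B³⁺ is the bare [He] core.
Breaking into a closed-shell core is much more expensive than removing a leftover valence electron — B has the largest IE_4 here.
The numbers (kJ/mol): C 6223, B 25026.
Overall IE_4 order: C < B.

B, C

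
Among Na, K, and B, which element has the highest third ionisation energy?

The third ionization energy removes an electron from the +2 ion. For each element: Na²⁺ is already 1 electron into the core; K²⁺ is already 1 electron into the core; B²⁺ still has 1 valence electron.
Pulling an electron out of a noble-gas core costs far more than removing a remaining valence electron, so K and Na sit at the high end of IE_3.
Tabulated IE_3 (kJ/mol): Na 6910, K 4420, B 3660.
Hence IE_3: B < K < Na.

Na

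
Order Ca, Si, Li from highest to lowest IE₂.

The second ionization energy removes an electron from the +1 ion. For each element: Ca⁺ still has 1 valence electron; Si⁺ still has 3 valence electrons; Li⁺ is the bare [He] core.
Core electrons are held far more tightly than valence electrons, so Li tops the IE_2 order.
Valence configurations: Ca⁺ [Ar]4s¹, Si⁺ [Ne]3s²3p¹.
The numbers (kJ/mol): Ca 1145, Si 1577, Li 7298.
So the second ionization energies run Ca < Si < Li.

Li > Si > Ca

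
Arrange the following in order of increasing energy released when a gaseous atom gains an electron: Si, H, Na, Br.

Na < H < Si < Br

H is in period 1, group 1; Na is in period 3, group 1; Si is in period 3, group 14; Br is in period 4, group 17.
Adding an electron releases more energy for atoms nearer the top right (short of the noble gases).
Here both period and group differ, so the two effects have to be weighed against each other.
H > Na: H sits above Na in group 1, so the down-group effect alone puts H higher.
Si > H: the two effects oppose for this pair; the across-period effect wins (134 vs 73 kJ/mol).
Br > Si: period and group pull opposite ways; the across-period shift dominates (325 vs 134 kJ/mol).
Approximate values (kJ/mol): H 73, Na 53, Si 134, Br 325.
So from lowest to highest: Na < H < Si < Br.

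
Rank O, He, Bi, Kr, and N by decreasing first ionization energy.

He, N, Kr, O, Bi

He is in period 1, group 18; N is in period 2, group 15; O is in period 2, group 16; Kr is in period 4, group 18; Bi is in period 6, group 15.
Across a period the outer electron is held more tightly (higher IE₁); down a group it sits in a higher shell, more shielded, and comes off more easily.
Neither a single period nor a single group — weigh both effects.
O > Bi: both effects reinforce here, so O is clearly the higher of the two.
Kr > O: period and group pull opposite ways; the across-period shift dominates (1351 vs 1314 kJ/mol).
N > Kr: period and group pull opposite ways; the down-group shift dominates (1402 vs 1351 kJ/mol).
He > N: both effects reinforce here, so He is clearly the higher of the two.
Note the exception: N has a higher first ionization energy than O, contrary to the simple trend — pairing an electron in O's 2p⁴ costs repulsion energy, so O ionizes more easily than half-filled N (2p³).
For reference (kJ/mol): He 2372, N 1402, O 1314, Kr 1351, Bi 703.
So from highest to lowest: He > N > Kr > O > Bi.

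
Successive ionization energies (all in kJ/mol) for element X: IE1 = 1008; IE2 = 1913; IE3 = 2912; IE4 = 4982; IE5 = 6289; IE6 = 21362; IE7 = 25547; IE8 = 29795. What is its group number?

Look for the largest jump between consecutive ionization energies: IE6/IE5 ≈ 3.4, far larger than any earlier ratio.
That jump marks the point where a core electron is being removed. So the atom has 5 valence electrons.
A main-group element with 5 valence electrons is in group 15.

Group 15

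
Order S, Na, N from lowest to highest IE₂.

After 1 electron has been removed, what remains? S⁺ still has 5 valence electrons; Na⁺ is the bare [Ne] core; N⁺ still has 4 valence electrons.
Breaking into a closed-shell core is much more expensive than removing a leftover valence electron — Na has the largest IE_2 here.
Valence configurations: S⁺ [Ne]3s²3p³, N⁺ [He]2s²2p².
Approximate IE_2 values (kJ/mol): S 2252, Na 4562, N 2856.
So the second ionization energies run S < N < Na.

S, N, Na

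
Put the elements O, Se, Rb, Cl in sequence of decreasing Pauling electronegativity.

O, Cl, Se, Rb

O is in period 2, group 16; Cl is in period 3, group 17; Se is in period 4, group 16; Rb is in period 5, group 1.
Smaller atoms with higher effective nuclear charge are more electronegative.
Neither a single period nor a single group — weigh both effects.
Se > Rb: relative to Rb, both the across-period and down-group shifts push Se's electronegativity up.
Cl > Se: relative to Se, both the across-period and down-group shifts push Cl's electronegativity up.
O > Cl: the two effects oppose for this pair; the down-group effect wins (3.44 vs 3.16).
For reference (Pauling): O 3.44, Cl 3.16, Se 2.55, Rb 0.82.
So from highest to lowest: O > Cl > Se > Rb.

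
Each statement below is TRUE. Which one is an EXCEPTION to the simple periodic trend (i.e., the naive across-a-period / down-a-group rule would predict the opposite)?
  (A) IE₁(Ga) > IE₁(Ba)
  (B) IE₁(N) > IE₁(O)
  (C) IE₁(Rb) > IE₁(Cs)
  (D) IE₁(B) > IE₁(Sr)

(B)

The general trend: first ionization energy increases across a period and decreases down a group.
(A) Ga (period 4, group 13) vs Ba (period 6, group 2): the stated order agrees with the simple trend.
(B) N (period 2, group 15) vs O (period 2, group 16): the stated order contradicts the simple trend.
(C) Rb (period 5, group 1) vs Cs (period 6, group 1): the stated order agrees with the simple trend.
(D) B (period 2, group 13) vs Sr (period 5, group 2): the stated order agrees with the simple trend.
The exception is (B): pairing an electron in O's 2p⁴ costs repulsion energy, so O ionizes more easily than half-filled N (2p³).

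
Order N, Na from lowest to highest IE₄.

Consider each +3 ion: N³⁺ still has 2 valence electrons; Na³⁺ is already 2 electrons into the core.
Core electrons are held far more tightly than valence electrons, so Na tops the IE_4 order.
The numbers (kJ/mol): N 7475, Na 9543.
Hence IE_4: N < Na.

N, Na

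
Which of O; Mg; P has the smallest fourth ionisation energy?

P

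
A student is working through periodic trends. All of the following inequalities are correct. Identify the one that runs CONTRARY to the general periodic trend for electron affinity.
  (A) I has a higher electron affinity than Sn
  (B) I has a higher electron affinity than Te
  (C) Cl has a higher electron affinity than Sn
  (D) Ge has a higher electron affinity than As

The general trend: electron affinity increases across a period and decreases down a group.
(A) I (period 5, group 17) vs Sn (period 5, group 14): the stated order agrees with the simple trend.
(B) I (period 5, group 17) vs Te (period 5, group 16): the stated order agrees with the simple trend.
(C) Cl (period 3, group 17) vs Sn (period 5, group 14): the stated order agrees with the simple trend.
(D) Ge (period 4, group 14) vs As (period 4, group 15): the stated order contradicts the simple trend.
The exception is (D): adding an electron to As's half-filled 4p³ is unfavourable, so Ge (4p²) has the more exothermic EA.

(D)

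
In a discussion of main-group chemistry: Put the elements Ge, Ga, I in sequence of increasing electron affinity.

Ga is in period 4, group 13; Ge is in period 4, group 14; I is in period 5, group 17.
EA tends to increase across a period and decrease down a group, though the pattern is less regular than for IE or radius.
These span different periods and groups, so the two trends combine.
Ge > Ga: Ge lies to the right of Ga in period 4, so the across-period effect alone puts Ge higher.
I > Ge: the two effects oppose for this pair; the across-period effect wins (295 vs 119 kJ/mol).
Approximate values (kJ/mol): Ga 29, Ge 119, I 295.
So from lowest to highest: Ga < Ge < I.

Ga < Ge < I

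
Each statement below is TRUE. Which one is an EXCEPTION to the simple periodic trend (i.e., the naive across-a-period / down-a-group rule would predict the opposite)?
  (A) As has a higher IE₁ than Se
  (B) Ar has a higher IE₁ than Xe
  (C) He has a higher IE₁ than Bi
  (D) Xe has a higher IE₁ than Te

The general trend: IE₁ increases across a period and decreases down a group.
(A) As (period 4, group 15) vs Se (period 4, group 16): the stated order contradicts the simple trend.
(B) Ar (period 3, group 18) vs Xe (period 5, group 18): the stated order agrees with the simple trend.
(C) He (period 1, group 18) vs Bi (period 6, group 15): the stated order agrees with the simple trend.
(D) Xe (period 5, group 18) vs Te (period 5, group 16): the stated order agrees with the simple trend.
The exception is (A): Se (4p⁴) ionizes more easily than half-filled As (4p³).

(A)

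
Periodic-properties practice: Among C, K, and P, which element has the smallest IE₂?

P

The second ionization energy removes an electron from the +1 ion. For each element: C⁺ still has 3 valence electrons; K⁺ is the bare [Ar] core; P⁺ still has 4 valence electrons.
Pulling an electron out of a noble-gas core costs far more than removing a remaining valence electron, so K sits at the high end of IE_2.
Valence configurations: C⁺ [He]2s²2p¹, P⁺ [Ne]3s²3p².
Approximate IE_2 values (kJ/mol): C 2353, K 3052, P 1907.
Hence IE_2: P < C < K.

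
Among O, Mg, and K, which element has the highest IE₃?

The third ionization energy removes an electron from the +2 ion. For each element: O²⁺ still has 4 valence electrons; Mg²⁺ is the bare [Ne] core; K²⁺ is already 1 electron into the core.
Usually core removal costs more than valence removal, but here the competition is close: a tightly held n=2 valence electron can cost more to remove than an n=3 core electron, so the actual values have to decide it.
Tabulated IE_3 (kJ/mol): O 5300, Mg 7733, K 4420.
Overall IE_3 order: K < O < Mg.

Mg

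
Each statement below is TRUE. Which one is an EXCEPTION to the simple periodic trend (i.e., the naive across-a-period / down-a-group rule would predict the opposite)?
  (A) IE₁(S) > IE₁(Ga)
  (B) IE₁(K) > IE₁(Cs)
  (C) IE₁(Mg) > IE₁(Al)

(C)

The general trend: IE₁ increases across a period and decreases down a group.
(A) S (period 3, group 16) vs Ga (period 4, group 13): the stated order agrees with the simple trend.
(B) K (period 4, group 1) vs Cs (period 6, group 1): the stated order agrees with the simple trend.
(C) Mg (period 3, group 2) vs Al (period 3, group 13): the stated order contradicts the simple trend.
The exception is (C): Al's single 3p electron is easier to remove than one from Mg's filled 3s².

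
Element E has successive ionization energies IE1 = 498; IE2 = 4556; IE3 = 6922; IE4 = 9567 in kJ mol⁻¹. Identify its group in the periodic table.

Look for the largest jump between consecutive ionization energies: IE2/IE1 ≈ 9.1, far larger than any earlier ratio.
That jump marks the point where a core electron is being removed. So the atom has 1 valence electron.
A main-group element with 1 valence electron is in group 1.

Group 1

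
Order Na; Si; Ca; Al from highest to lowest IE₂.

Na, Al, Si, Ca

Consider each +1 ion: Na⁺ is the bare [Ne] core; Si⁺ still has 3 valence electrons; Ca⁺ still has 1 valence electron; Al⁺ still has 2 valence electrons.
Core electrons are held far more tightly than valence electrons, so Na tops the IE_2 order.
Valence configurations: Si⁺ [Ne]3s²3p¹, Ca⁺ [Ar]4s¹, Al⁺ [Ne]3s².
Si⁺ loses a lone 3p electron whereas Al⁺ must break into a filled 3s² pair, so IE_2(Al) > IE_2(Si) even though Si has the higher nuclear charge.
Tabulated IE_2 (kJ/mol): Na 4562, Si 1577, Ca 1145, Al 1817.
Overall IE_2 order: Ca < Si < Al < Na.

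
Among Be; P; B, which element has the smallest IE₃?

P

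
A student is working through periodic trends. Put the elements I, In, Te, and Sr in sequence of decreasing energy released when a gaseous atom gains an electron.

Sr is in period 5, group 2; In is in period 5, group 13; Te is in period 5, group 16; I is in period 5, group 17.
EA tends to increase across a period and decrease down a group, though the pattern is less regular than for IE or radius.
All lie in period 5, so electron affinity increases left to right.
So from highest to lowest: I > Te > In > Sr.

I > Te > In > Sr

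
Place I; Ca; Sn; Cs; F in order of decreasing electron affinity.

F > I > Sn > Cs > Ca

F is in period 2, group 17; Ca is in period 4, group 2; Sn is in period 5, group 14; I is in period 5, group 17; Cs is in period 6, group 1.
Electron affinity generally becomes more exothermic across a period toward the halogens and less exothermic down a group.
Neither a single period nor a single group — weigh both effects.
Cs > Ca: this pair runs against the simple trend — see the exception note.
Sn > Cs: relative to Cs, both the across-period and down-group shifts push Sn's electron affinity up.
I > Sn: I lies to the right of Sn in period 5, so the across-period effect alone puts I higher.
F > I: F sits above I in group 17, so the down-group effect alone puts F higher.
Note the exception: Cs has a higher electron affinity than Ca, contrary to the simple trend — adding an electron to Ca (ns²) has to open a new, higher-energy np subshell, which is unfavourable.
For reference (kJ/mol): F 328, Ca 2, Sn 107, I 295, Cs 46.
So from highest to lowest: F > I > Sn > Cs > Ca.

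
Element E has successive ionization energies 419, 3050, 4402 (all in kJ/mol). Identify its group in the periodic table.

Group 1

Look for the largest jump between consecutive ionization energies: IE2/IE1 ≈ 7.3, far larger than any earlier ratio.
That jump marks the point where a core electron is being removed. So the atom has 1 valence electron.
A main-group element with 1 valence electron is in group 1.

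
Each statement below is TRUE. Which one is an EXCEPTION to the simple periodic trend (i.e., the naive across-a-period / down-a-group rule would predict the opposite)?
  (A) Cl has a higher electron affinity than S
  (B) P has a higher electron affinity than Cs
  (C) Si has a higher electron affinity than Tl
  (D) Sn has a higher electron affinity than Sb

(D)

The general trend: electron affinity increases across a period and decreases down a group.
(A) Cl (period 3, group 17) vs S (period 3, group 16): the stated order agrees with the simple trend.
(B) P (period 3, group 15) vs Cs (period 6, group 1): the stated order agrees with the simple trend.
(C) Si (period 3, group 14) vs Tl (period 6, group 13): the stated order agrees with the simple trend.
(D) Sn (period 5, group 14) vs Sb (period 5, group 15): the stated order contradicts the simple trend.
The exception is (D): adding an electron to Sb's half-filled 5p³ is unfavourable, so Sn has the more exothermic EA.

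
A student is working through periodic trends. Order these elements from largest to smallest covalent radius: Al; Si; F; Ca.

Ca > Al > Si > F

F is in period 2, group 17; Al is in period 3, group 13; Si is in period 3, group 14; Ca is in period 4, group 2.
Across a period the added protons contract the valence shell; down a group each new principal shell makes the atom larger.
Here both period and group differ, so the two effects have to be weighed against each other.
Si > F: both effects reinforce here, so Si is clearly the larger of the two.
Al > Si: both are in period 3; the period trend gives Al the larger value.
Ca > Al: relative to Al, both the across-period and down-group shifts push Ca's atomic radius up.
For reference (pm): F 64, Al 126, Si 116, Ca 171.
So from largest to smallest: Ca > Al > Si > F.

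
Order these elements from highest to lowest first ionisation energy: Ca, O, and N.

N is in period 2, group 15; O is in period 2, group 16; Ca is in period 4, group 2.
First ionization energy rises across a period (greater Z_eff holds electrons more tightly) and falls down a group (valence electrons are farther from the nucleus).
Neither a single period nor a single group — weigh both effects.
O > Ca: both effects reinforce here, so O is clearly the higher of the two.
N > O: this pair runs against the simple trend — see the exception note.
Note the exception: N has a higher first ionization energy than O, contrary to the simple trend — pairing an electron in O's 2p⁴ costs repulsion energy, so O ionizes more easily than half-filled N (2p³).
Approximate values (kJ/mol): N 1402, O 1314, Ca 590.
So from highest to lowest: N > O > Ca.

N > O > Ca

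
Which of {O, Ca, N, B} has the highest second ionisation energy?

O

Consider each +1 ion: O⁺ still has 5 valence electrons; Ca⁺ still has 1 valence electron; N⁺ still has 4 valence electrons; B⁺ still has 2 valence electrons.
All are still removing valence electrons, so compare the +1 ions as you would atoms: IE_2 generally rises across a period (higher Z_eff) and falls down a group (larger shell), subject to the usual subshell exceptions.
Valence configurations: O⁺ [He]2s²2p³, Ca⁺ [Ar]4s¹, N⁺ [He]2s²2p², B⁺ [He]2s².
Approximate IE_2 values (kJ/mol): O 3388, Ca 1145, N 2856, B 2427.
So the second ionization energies run Ca < B < N < O.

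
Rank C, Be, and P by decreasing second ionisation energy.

The second ionization energy removes an electron from the +1 ion. For each element: C⁺ still has 3 valence electrons; Be⁺ still has 1 valence electron; P⁺ still has 4 valence electrons.
All are still removing valence electrons, so compare the +1 ions as you would atoms: IE_2 generally rises across a period (higher Z_eff) and falls down a group (larger shell), subject to the usual subshell exceptions.
Valence configurations: C⁺ [He]2s²2p¹, Be⁺ [He]2s¹, P⁺ [Ne]3s²3p².
Tabulated IE_2 (kJ/mol): C 2353, Be 1757, P 1907.
Putting it together, IE_2: Be < P < C.

C, P, Be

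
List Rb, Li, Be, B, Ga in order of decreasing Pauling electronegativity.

Li is in period 2, group 1; Be is in period 2, group 2; B is in period 2, group 13; Ga is in period 4, group 13; Rb is in period 5, group 1.
EN rises left→right (higher Z_eff, smaller atoms) and falls top→bottom (larger, more shielded atoms).
Here both period and group differ, so the two effects have to be weighed against each other.
Li > Rb: Li sits above Rb in group 1, so the down-group effect alone puts Li higher.
Be > Li: Be lies to the right of Li in period 2, so the across-period effect alone puts Be higher.
Ga > Be: period and group pull opposite ways; the across-period shift dominates (1.81 vs 1.57).
B > Ga: they share group 13; the group trend gives B the larger value.
For reference (Pauling): Li 0.98, Be 1.57, B 2.04, Ga 1.81, Rb 0.82.
So from highest to lowest: B > Ga > Be > Li > Rb.

B > Ga > Be > Li > Rb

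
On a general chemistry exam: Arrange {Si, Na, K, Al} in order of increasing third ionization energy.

Al < Si < K < Na

The third ionization energy removes an electron from the +2 ion. For each element: Si²⁺ still has 2 valence electrons; Na²⁺ is already 1 electron into the core; K²⁺ is already 1 electron into the core; Al²⁺ still has 1 valence electron.
Breaking into a closed-shell core is much more expensive than removing a leftover valence electron — K and Na have the largest IE_3 here.
Valence configurations: Si²⁺ [Ne]3s², Al²⁺ [Ne]3s¹.
Tabulated IE_3 (kJ/mol): Si 3232, Na 6910, K 4420, Al 2745.
So the third ionization energies run Al < Si < K < Na.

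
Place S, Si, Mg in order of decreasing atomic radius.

Mg > Si > S

Across a period the added protons contract the valence shell; down a group each new principal shell makes the atom larger.
All lie in period 3, so atomic radius increases right to left.
So from largest to smallest: Mg > Si > S.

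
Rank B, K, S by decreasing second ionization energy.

K, B, S

The second ionization energy removes an electron from the +1 ion. For each element: B⁺ still has 2 valence electrons; K⁺ is the bare [Ar] core; S⁺ still has 5 valence electrons.
Pulling an electron out of a noble-gas core costs far more than removing a remaining valence electron, so K sits at the high end of IE_2.
Valence configurations: B⁺ [He]2s², S⁺ [Ne]3s²3p³.
The numbers (kJ/mol): B 2427, K 3052, S 2252.
Putting it together, IE_2: S < B < K.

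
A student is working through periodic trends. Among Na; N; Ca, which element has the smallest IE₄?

Consider each +3 ion: Na³⁺ is already 2 electrons into the core; N³⁺ still has 2 valence electrons; Ca³⁺ is already 1 electron into the core.
Usually core removal costs more than valence removal, but here the competition is close: a tightly held n=2 valence electron can cost more to remove than an n=3 core electron, so the actual values have to decide it.
Approximate IE_4 values (kJ/mol): Na 9543, N 7475, Ca 6491.
Putting it together, IE_4: Ca < N < Na.

Ca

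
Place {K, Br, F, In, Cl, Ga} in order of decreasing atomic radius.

K > In > Ga > Br > Cl > F

F is in period 2, group 17; Cl is in period 3, group 17; K is in period 4, group 1; Ga is in period 4, group 13; Br is in period 4, group 17; In is in period 5, group 13.
Across a period the added protons contract the valence shell; down a group each new principal shell makes the atom larger.
Neither a single period nor a single group — weigh both effects.
Cl > F: they share group 17; the group trend gives Cl the larger value.
Br > Cl: they share group 17; the group trend gives Br the larger value.
Ga > Br: Ga lies to the left of Br in period 4, so the across-period effect alone puts Ga larger.
In > Ga: In sits below Ga in group 13, so the down-group effect alone puts In larger.
K > In: period and group pull opposite ways; the across-period shift dominates (196 vs 142 pm).
For reference (pm): F 64, Cl 99, K 196, Ga 124, Br 114, In 142.
So from largest to smallest: K > In > Ga > Br > Cl > F.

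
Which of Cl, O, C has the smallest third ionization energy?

IE_3 is the cost of taking one more electron from the +2 cation: Cl²⁺ still has 5 valence electrons; O²⁺ still has 4 valence electrons; C²⁺ still has 2 valence electrons.
All are still removing valence electrons, so compare the +2 ions as you would atoms: IE_3 generally rises across a period (higher Z_eff) and falls down a group (larger shell), subject to the usual subshell exceptions.
Valence configurations: Cl²⁺ [Ne]3s²3p³, O²⁺ [He]2s²2p², C²⁺ [He]2s².
The numbers (kJ/mol): Cl 3822, O 5300, C 4620.
Hence IE_3: Cl < C < O.

Cl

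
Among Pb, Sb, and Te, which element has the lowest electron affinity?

Sb is in period 5, group 15; Te is in period 5, group 16; Pb is in period 6, group 14.
Atoms with high Z_eff and room in the valence shell (especially the halogens) have the most exothermic electron affinities.
Here both period and group differ, so the two effects have to be weighed against each other.
Sb > Pb: both effects reinforce here, so Sb is clearly the higher of the two.
Te > Sb: Te lies to the right of Sb in period 5, so the across-period effect alone puts Te higher.
Tabulated electron affinity (kJ/mol): Sb 103, Te 190, Pb 35.
The lowest electron affinity among these belongs to Pb.

Pb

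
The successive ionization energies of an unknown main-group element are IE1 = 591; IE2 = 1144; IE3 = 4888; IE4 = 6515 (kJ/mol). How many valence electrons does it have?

2

Look for the largest jump between consecutive ionization energies: IE3/IE2 ≈ 4.3, far larger than any earlier ratio.
That jump marks the point where a core electron is being removed. So the atom has 2 valence electrons.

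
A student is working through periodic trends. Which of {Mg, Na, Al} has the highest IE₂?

IE_2 is the cost of taking one more electron from the +1 cation: Mg⁺ still has 1 valence electron; Na⁺ is the bare [Ne] core; Al⁺ still has 2 valence electrons.
Pulling an electron out of a noble-gas core costs far more than removing a remaining valence electron, so Na sits at the high end of IE_2.
Valence configurations: Mg⁺ [Ne]3s¹, Al⁺ [Ne]3s².
Approximate IE_2 values (kJ/mol): Mg 1451, Na 4562, Al 1817.
So the second ionization energies run Mg < Al < Na.

Na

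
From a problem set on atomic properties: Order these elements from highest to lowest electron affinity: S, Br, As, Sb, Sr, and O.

Br, S, O, Sb, As, Sr

O is in period 2, group 16; S is in period 3, group 16; As is in period 4, group 15; Br is in period 4, group 17; Sr is in period 5, group 2; Sb is in period 5, group 15.
Electron affinity generally becomes more exothermic across a period toward the halogens and less exothermic down a group.
Here both period and group differ, so the two effects have to be weighed against each other.
As > Sr: both effects reinforce here, so As is clearly the higher of the two.
Sb > As: this pair runs against the simple trend — see the exception note.
O > Sb: both effects reinforce here, so O is clearly the higher of the two.
S > O: this pair runs against the simple trend — see the exception note.
Br > S: period and group pull opposite ways; the across-period shift dominates (325 vs 200 kJ/mol).
Note the exception: Sb has a higher electron affinity than As, contrary to the simple trend — both are half-filled np³, but the pairing/repulsion penalty for the added electron shrinks as the p orbitals become larger and more diffuse down the group, and for Sb that outweighs the weaker nuclear attraction.
Note the exception: S has a higher electron affinity than O, contrary to the simple trend — the compact 2p subshell of O repels the added electron more than S's larger 3p does.
Tabulated electron affinity (kJ/mol): O 141, S 200, As 78, Br 325, Sr 5, Sb 103.
So from highest to lowest: Br > S > O > Sb > As > Sr.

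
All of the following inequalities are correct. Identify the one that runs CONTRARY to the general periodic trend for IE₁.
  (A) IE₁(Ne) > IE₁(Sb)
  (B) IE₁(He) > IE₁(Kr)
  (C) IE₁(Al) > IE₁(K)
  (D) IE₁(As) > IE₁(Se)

(D)

The general trend: IE₁ increases across a period and decreases down a group.
(A) Ne (period 2, group 18) vs Sb (period 5, group 15): the stated order agrees with the simple trend.
(B) He (period 1, group 18) vs Kr (period 4, group 18): the stated order agrees with the simple trend.
(C) Al (period 3, group 13) vs K (period 4, group 1): the stated order agrees with the simple trend.
(D) As (period 4, group 15) vs Se (period 4, group 16): the stated order contradicts the simple trend.
The exception is (D): Se (4p⁴) ionizes more easily than half-filled As (4p³).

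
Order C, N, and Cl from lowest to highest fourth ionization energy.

Cl < C < N

IE_4 is the cost of taking one more electron from the +3 cation: C³⁺ still has 1 valence electron; N³⁺ still has 2 valence electrons; Cl³⁺ still has 4 valence electrons.
All are still removing valence electrons, so compare the +3 ions as you would atoms: IE_4 generally rises across a period (higher Z_eff) and falls down a group (larger shell), subject to the usual subshell exceptions.
Valence configurations: C³⁺ [He]2s¹, N³⁺ [He]2s², Cl³⁺ [Ne]3s²3p².
Approximate IE_4 values (kJ/mol): C 6223, N 7475, Cl 5159.
Putting it together, IE_4: Cl < C < N.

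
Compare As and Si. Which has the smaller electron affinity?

As

Si is in period 3, group 14; As is in period 4, group 15.
Electron affinity generally becomes more exothermic across a period toward the halogens and less exothermic down a group.
A diagonal step moves right (one effect) and down (the opposite effect) at once.
Si > As: period and group pull opposite ways; the down-group shift dominates (134 vs 78 kJ/mol).
For reference (kJ/mol): Si 134, As 78.
So As has the smaller electron affinity (As < Si).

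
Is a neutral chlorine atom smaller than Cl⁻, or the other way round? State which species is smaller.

Forming Cl⁻ adds 1 electron to Cl. More electron–electron repulsion in the same shell, with unchanged nuclear charge, lets the cloud expand.
An anion is larger than its parent atom: Cl⁻ > Cl.

Cl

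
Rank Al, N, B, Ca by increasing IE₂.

Ca < Al < B < N

The second ionization energy removes an electron from the +1 ion. For each element: Al⁺ still has 2 valence electrons; N⁺ still has 4 valence electrons; B⁺ still has 2 valence electrons; Ca⁺ still has 1 valence electron.
All are still removing valence electrons, so compare the +1 ions as you would atoms: IE_2 generally rises across a period (higher Z_eff) and falls down a group (larger shell), subject to the usual subshell exceptions.
Valence configurations: Al⁺ [Ne]3s², N⁺ [He]2s²2p², B⁺ [He]2s², Ca⁺ [Ar]4s¹.
The numbers (kJ/mol): Al 1817, N 2856, B 2427, Ca 1145.
Overall IE_2 order: Ca < Al < B < N.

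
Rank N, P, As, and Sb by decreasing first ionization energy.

N > P > As > Sb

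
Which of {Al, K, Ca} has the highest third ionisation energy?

Ca

The third ionization energy removes an electron from the +2 ion. For each element: Al²⁺ still has 1 valence electron; K²⁺ is already 1 electron into the core; Ca²⁺ is the bare [Ar] core.
Breaking into a closed-shell core is much more expensive than removing a leftover valence electron — K and Ca have the largest IE_3 here.
The numbers (kJ/mol): Al 2745, K 4420, Ca 4912.
Overall IE_3 order: Al < K < Ca.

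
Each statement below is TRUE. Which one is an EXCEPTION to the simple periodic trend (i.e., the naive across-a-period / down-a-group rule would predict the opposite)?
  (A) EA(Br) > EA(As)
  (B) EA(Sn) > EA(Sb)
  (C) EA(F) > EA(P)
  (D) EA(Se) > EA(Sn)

(B)

The general trend: electron affinity increases across a period and decreases down a group.
(A) Br (period 4, group 17) vs As (period 4, group 15): the stated order agrees with the simple trend.
(B) Sn (period 5, group 14) vs Sb (period 5, group 15): the stated order contradicts the simple trend.
(C) F (period 2, group 17) vs P (period 3, group 15): the stated order agrees with the simple trend.
(D) Se (period 4, group 16) vs Sn (period 5, group 14): the stated order agrees with the simple trend.
The exception is (B): adding an electron to Sb's half-filled 5p³ is unfavourable, so Sn has the more exothermic EA.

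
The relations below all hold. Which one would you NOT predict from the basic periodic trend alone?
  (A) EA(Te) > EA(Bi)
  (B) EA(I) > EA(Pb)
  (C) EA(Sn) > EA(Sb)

(C)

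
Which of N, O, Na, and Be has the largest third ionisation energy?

IE_3 is the cost of taking one more electron from the +2 cation: N²⁺ still has 3 valence electrons; O²⁺ still has 4 valence electrons; Na²⁺ is already 1 electron into the core; Be²⁺ is the bare [He] core.
Core electrons are held far more tightly than valence electrons, so Na and Be top the IE_3 order.
Valence configurations: N²⁺ [He]2s²2p¹, O²⁺ [He]2s²2p².
The numbers (kJ/mol): N 4578, O 5300, Na 6910, Be 14849.
So the third ionization energies run N < O < Na < Be.

Be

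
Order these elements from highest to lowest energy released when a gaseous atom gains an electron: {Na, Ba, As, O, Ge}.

Atoms with high Z_eff and room in the valence shell (especially the halogens) have the most exothermic electron affinities.
Here both period and group differ, so the two effects have to be weighed against each other.
Na > Ba: the two effects oppose for this pair; the down-group effect wins (53 vs 14 kJ/mol).
As > Na: period and group pull opposite ways; the across-period shift dominates (78 vs 53 kJ/mol).
Ge > As: this pair runs against the simple trend — see the exception note.
O > Ge: both effects reinforce here, so O is clearly the higher of the two.
Note the exception: Ge has a higher electron affinity than As, contrary to the simple trend — adding an electron to As's half-filled 4p³ is unfavourable, so Ge (4p²) has the more exothermic EA.
Approximate values (kJ/mol): O 141, Na 53, Ge 119, As 78, Ba 14.
So from highest to lowest: O > Ge > As > Na > Ba.

O > Ge > As > Na > Ba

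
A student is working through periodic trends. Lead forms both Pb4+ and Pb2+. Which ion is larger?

Pb2+

Both ions have Z = 82 protons, but Pb4+ has lost more electrons, so its remaining electrons feel a larger effective nuclear charge per electron and are pulled in more tightly.
Higher positive charge → smaller ion, so Pb2+ > Pb4+.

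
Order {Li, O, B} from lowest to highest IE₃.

B < O < Li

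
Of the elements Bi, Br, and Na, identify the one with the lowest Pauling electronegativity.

Na

EN rises left→right (higher Z_eff, smaller atoms) and falls top→bottom (larger, more shielded atoms).
Neither a single period nor a single group — weigh both effects.
Bi > Na: period and group pull opposite ways; the across-period shift dominates (2.02 vs 0.93).
Br > Bi: relative to Bi, both the across-period and down-group shifts push Br's electronegativity up.
Tabulated electronegativity (Pauling): Na 0.93, Br 2.96, Bi 2.02.
The lowest Pauling electronegativity among these belongs to Na.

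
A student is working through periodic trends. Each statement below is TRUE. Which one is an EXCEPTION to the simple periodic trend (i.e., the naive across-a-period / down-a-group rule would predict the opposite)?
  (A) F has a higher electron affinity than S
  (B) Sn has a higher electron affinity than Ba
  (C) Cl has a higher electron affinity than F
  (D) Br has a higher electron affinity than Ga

(C)

The general trend: electron affinity increases across a period and decreases down a group.
(A) F (period 2, group 17) vs S (period 3, group 16): the stated order agrees with the simple trend.
(B) Sn (period 5, group 14) vs Ba (period 6, group 2): the stated order agrees with the simple trend.
(C) Cl (period 3, group 17) vs F (period 2, group 17): the stated order contradicts the simple trend.
(D) Br (period 4, group 17) vs Ga (period 4, group 13): the stated order agrees with the simple trend.
The exception is (C): F's small 2p subshell makes the incoming electron feel strong e⁻–e⁻ repulsion, so Cl actually releases more energy on gaining an electron.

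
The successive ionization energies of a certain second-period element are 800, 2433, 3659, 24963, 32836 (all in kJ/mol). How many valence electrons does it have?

3

Look for the largest jump between consecutive ionization energies: IE4/IE3 ≈ 6.8, far larger than any earlier ratio.
That jump marks the point where a core electron is being removed. So the atom has 3 valence electrons.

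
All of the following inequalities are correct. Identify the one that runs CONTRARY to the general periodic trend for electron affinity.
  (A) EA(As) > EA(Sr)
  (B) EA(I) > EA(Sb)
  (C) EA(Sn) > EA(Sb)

(C)

The general trend: electron affinity increases across a period and decreases down a group.
(A) As (period 4, group 15) vs Sr (period 5, group 2): the stated order agrees with the simple trend.
(B) I (period 5, group 17) vs Sb (period 5, group 15): the stated order agrees with the simple trend.
(C) Sn (period 5, group 14) vs Sb (period 5, group 15): the stated order contradicts the simple trend.
The exception is (C): adding an electron to Sb's half-filled 5p³ is unfavourable, so Sn has the more exothermic EA.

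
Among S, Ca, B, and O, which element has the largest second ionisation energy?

IE_2 is the cost of taking one more electron from the +1 cation: S⁺ still has 5 valence electrons; Ca⁺ still has 1 valence electron; B⁺ still has 2 valence electrons; O⁺ still has 5 valence electrons.
All are still removing valence electrons, so compare the +1 ions as you would atoms: IE_2 generally rises across a period (higher Z_eff) and falls down a group (larger shell), subject to the usual subshell exceptions.
Valence configurations: S⁺ [Ne]3s²3p³, Ca⁺ [Ar]4s¹, B⁺ [He]2s², O⁺ [He]2s²2p³.
Approximate IE_2 values (kJ/mol): S 2252, Ca 1145, B 2427, O 3388.
Hence IE_2: Ca < S < B < O.

O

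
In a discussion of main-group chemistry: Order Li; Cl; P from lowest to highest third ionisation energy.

P, Cl, Li

IE_3 is the cost of taking one more electron from the +2 cation: Li²⁺ is already 1 electron into the core; Cl²⁺ still has 5 valence electrons; P²⁺ still has 3 valence electrons.
Pulling an electron out of a noble-gas core costs far more than removing a remaining valence electron, so Li sits at the high end of IE_3.
Valence configurations: Cl²⁺ [Ne]3s²3p³, P²⁺ [Ne]3s²3p¹.
The numbers (kJ/mol): Li 11815, Cl 3822, P 2914.
Putting it together, IE_3: P < Cl < Li.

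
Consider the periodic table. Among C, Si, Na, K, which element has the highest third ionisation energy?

Na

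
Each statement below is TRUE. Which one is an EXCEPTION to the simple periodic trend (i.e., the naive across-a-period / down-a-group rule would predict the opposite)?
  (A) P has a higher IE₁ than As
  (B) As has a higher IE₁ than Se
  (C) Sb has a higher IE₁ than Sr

(B)

The general trend: IE₁ increases across a period and decreases down a group.
(A) P (period 3, group 15) vs As (period 4, group 15): the stated order agrees with the simple trend.
(B) As (period 4, group 15) vs Se (period 4, group 16): the stated order contradicts the simple trend.
(C) Sb (period 5, group 15) vs Sr (period 5, group 2): the stated order agrees with the simple trend.
The exception is (B): Se (4p⁴) ionizes more easily than half-filled As (4p³).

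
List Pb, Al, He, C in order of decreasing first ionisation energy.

He > C > Pb > Al

He is in period 1, group 18; C is in period 2, group 14; Al is in period 3, group 13; Pb is in period 6, group 14.
Removing the outermost electron gets harder across a period and easier down a group.
Neither a single period nor a single group — weigh both effects.
Pb > Al: the two effects oppose for this pair; the across-period effect wins (716 vs 578 kJ/mol).
C > Pb: C sits above Pb in group 14, so the down-group effect alone puts C higher.
He > C: relative to C, both the across-period and down-group shifts push He's first ionization energy up.
Tabulated first ionization energy (kJ/mol): He 2372, C 1086, Al 578, Pb 716.
So from highest to lowest: He > C > Pb > Al.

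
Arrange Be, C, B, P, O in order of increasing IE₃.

P < B < C < O < Be

After 2 electrons have been removed, what remains? Be²⁺ is the bare [He] core; C²⁺ still has 2 valence electrons; B²⁺ still has 1 valence electron; P²⁺ still has 3 valence electrons; O²⁺ still has 4 valence electrons.
Breaking into a closed-shell core is much more expensive than removing a leftover valence electron — Be has the largest IE_3 here.
Valence configurations: C²⁺ [He]2s², B²⁺ [He]2s¹, P²⁺ [Ne]3s²3p¹, O²⁺ [He]2s²2p².
Approximate IE_3 values (kJ/mol): Be 14849, C 4620, B 3660, P 2914, O 5300.
Hence IE_3: P < B < C < O < Be.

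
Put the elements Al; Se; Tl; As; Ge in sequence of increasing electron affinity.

Tl < Al < As < Ge < Se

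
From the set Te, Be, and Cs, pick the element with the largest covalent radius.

Cs

Be is in period 2, group 2; Te is in period 5, group 16; Cs is in period 6, group 1.
Moving right in a period, electrons are added to the same shell under a stronger nuclear pull, so atoms get smaller; moving down, a new shell is opened and atoms get larger.
These span different periods and groups, so the two trends combine.
Te > Be: period and group pull opposite ways; the down-group shift dominates (136 vs 102 pm).
Cs > Te: relative to Te, both the across-period and down-group shifts push Cs's atomic radius up.
Tabulated atomic radius (pm): Be 102, Te 136, Cs 232.
The largest covalent radius among these belongs to Cs.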